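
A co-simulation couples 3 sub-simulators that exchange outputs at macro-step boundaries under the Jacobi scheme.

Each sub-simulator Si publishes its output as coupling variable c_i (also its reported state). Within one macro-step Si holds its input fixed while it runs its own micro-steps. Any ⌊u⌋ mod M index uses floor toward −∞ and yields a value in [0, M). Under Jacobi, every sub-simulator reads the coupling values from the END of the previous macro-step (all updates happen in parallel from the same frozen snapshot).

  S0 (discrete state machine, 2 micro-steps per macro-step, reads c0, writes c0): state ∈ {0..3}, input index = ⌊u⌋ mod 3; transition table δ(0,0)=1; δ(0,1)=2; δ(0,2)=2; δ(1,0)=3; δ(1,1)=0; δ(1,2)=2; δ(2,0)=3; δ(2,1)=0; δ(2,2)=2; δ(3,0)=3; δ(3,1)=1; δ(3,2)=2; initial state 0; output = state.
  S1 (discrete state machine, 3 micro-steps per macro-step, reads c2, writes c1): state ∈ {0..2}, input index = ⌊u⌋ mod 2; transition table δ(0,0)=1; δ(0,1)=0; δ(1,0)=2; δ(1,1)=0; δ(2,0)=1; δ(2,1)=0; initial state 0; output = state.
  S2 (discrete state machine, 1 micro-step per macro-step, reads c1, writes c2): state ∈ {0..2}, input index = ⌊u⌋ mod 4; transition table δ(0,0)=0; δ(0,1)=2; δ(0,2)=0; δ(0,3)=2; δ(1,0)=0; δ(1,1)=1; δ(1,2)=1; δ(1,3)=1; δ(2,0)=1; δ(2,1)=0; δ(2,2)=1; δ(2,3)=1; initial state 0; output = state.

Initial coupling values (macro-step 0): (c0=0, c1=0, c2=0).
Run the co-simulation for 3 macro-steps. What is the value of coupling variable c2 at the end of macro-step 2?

c2 at macro-step 2 = 2

macro 1: S0 reads c0=0 → after 2×micro: 3; S1 reads c2=0 → after 3×micro: 1; S2 reads c1=0 → after 1×micro: 0 ⇒ (c0=3, c1=1, c2=0)
macro 2: S0 reads c0=3 → after 2×micro: 3; S1 reads c2=0 → after 3×micro: 2; S2 reads c1=1 → after 1×micro: 2 ⇒ (c0=3, c1=2, c2=2)
macro 3: S0 reads c0=3 → after 2×micro: 3; S1 reads c2=2 → after 3×micro: 1; S2 reads c1=2 → after 1×micro: 1 ⇒ (c0=3, c1=1, c2=1)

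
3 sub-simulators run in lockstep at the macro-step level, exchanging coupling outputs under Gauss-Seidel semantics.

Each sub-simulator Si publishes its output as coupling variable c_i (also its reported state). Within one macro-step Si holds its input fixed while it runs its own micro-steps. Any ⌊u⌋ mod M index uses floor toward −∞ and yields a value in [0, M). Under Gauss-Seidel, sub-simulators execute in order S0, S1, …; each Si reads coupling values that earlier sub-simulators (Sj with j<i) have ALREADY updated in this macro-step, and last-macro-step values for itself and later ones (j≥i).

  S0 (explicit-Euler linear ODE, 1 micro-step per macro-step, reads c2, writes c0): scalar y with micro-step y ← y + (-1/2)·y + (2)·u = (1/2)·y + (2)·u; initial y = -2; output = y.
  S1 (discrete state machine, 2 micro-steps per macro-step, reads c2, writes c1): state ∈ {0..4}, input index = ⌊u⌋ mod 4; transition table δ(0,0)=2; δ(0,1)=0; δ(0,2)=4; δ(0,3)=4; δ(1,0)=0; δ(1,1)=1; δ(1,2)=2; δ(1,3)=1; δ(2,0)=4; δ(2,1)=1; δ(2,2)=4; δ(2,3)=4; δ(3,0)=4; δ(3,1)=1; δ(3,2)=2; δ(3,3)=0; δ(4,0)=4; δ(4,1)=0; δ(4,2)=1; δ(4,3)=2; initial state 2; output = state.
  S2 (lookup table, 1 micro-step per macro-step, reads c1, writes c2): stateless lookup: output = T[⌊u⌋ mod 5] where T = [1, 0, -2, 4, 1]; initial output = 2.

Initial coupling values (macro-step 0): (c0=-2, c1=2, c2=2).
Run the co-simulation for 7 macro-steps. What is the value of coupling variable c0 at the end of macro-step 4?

c0 at macro-step 4 = -13/8

macro 1: S0 reads c2=2 → after 1×micro: 3; S1 reads c2=2 → after 2×micro: 1; S2 reads c1=1 → after 1×micro: 0 ⇒ (c0=3, c1=1, c2=0)
macro 2: S0 reads c2=0 → after 1×micro: 3/2; S1 reads c2=0 → after 2×micro: 2; S2 reads c1=2 → after 1×micro: -2 ⇒ (c0=3/2, c1=2, c2=-2)
macro 3: S0 reads c2=-2 → after 1×micro: -13/4; S1 reads c2=-2 → after 2×micro: 1; S2 reads c1=1 → after 1×micro: 0 ⇒ (c0=-13/4, c1=1, c2=0)
macro 4: S0 reads c2=0 → after 1×micro: -13/8; S1 reads c2=0 → after 2×micro: 2; S2 reads c1=2 → after 1×micro: -2 ⇒ (c0=-13/8, c1=2, c2=-2)
macro 5: S0 reads c2=-2 → after 1×micro: -77/16; S1 reads c2=-2 → after 2×micro: 1; S2 reads c1=1 → after 1×micro: 0 ⇒ (c0=-77/16, c1=1, c2=0)
macro 6: S0 reads c2=0 → after 1×micro: -77/32; S1 reads c2=0 → after 2×micro: 2; S2 reads c1=2 → after 1×micro: -2 ⇒ (c0=-77/32, c1=2, c2=-2)
macro 7: S0 reads c2=-2 → after 1×micro: -333/64; S1 reads c2=-2 → after 2×micro: 1; S2 reads c1=1 → after 1×micro: 0 ⇒ (c0=-333/64, c1=1, c2=0)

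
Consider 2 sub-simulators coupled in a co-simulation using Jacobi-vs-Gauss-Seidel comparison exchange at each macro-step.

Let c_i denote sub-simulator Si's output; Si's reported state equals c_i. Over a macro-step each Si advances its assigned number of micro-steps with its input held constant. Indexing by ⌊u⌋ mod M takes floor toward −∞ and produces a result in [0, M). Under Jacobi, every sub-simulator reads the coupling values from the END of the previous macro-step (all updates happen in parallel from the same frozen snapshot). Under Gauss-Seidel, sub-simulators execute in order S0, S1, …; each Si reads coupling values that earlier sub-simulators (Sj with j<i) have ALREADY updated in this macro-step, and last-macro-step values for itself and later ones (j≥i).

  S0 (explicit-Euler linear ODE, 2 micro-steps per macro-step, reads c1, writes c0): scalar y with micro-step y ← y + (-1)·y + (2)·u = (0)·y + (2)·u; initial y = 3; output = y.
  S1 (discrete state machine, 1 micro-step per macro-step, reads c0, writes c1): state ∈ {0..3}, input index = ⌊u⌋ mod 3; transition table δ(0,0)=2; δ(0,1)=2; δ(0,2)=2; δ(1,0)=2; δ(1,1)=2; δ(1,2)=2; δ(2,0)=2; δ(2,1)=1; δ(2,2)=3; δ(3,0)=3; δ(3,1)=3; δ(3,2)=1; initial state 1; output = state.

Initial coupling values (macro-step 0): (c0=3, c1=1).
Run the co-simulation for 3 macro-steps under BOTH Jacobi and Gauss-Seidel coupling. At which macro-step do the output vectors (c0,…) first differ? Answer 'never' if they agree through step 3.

first divergence at macro-step: 2

[Jacobi] macro 1: S0 reads c1=1 → after 2×micro: 2; S1 reads c0=3 → after 1×micro: 2 ⇒ (c0=2, c1=2)
[Jacobi] macro 2: S0 reads c1=2 → after 2×micro: 4; S1 reads c0=2 → after 1×micro: 3 ⇒ (c0=4, c1=3)
[Jacobi] macro 3: S0 reads c1=3 → after 2×micro: 6; S1 reads c0=4 → after 1×micro: 3 ⇒ (c0=6, c1=3)
[Gauss-Seidel] macro 1: S0 reads c1=1 → after 2×micro: 2; S1 reads c0=2 → after 1×micro: 2 ⇒ (c0=2, c1=2)
[Gauss-Seidel] macro 2: S0 reads c1=2 → after 2×micro: 4; S1 reads c0=4 → after 1×micro: 1 ⇒ (c0=4, c1=1)
[Gauss-Seidel] macro 3: S0 reads c1=1 → after 2×micro: 2; S1 reads c0=2 → after 1×micro: 2 ⇒ (c0=2, c1=2)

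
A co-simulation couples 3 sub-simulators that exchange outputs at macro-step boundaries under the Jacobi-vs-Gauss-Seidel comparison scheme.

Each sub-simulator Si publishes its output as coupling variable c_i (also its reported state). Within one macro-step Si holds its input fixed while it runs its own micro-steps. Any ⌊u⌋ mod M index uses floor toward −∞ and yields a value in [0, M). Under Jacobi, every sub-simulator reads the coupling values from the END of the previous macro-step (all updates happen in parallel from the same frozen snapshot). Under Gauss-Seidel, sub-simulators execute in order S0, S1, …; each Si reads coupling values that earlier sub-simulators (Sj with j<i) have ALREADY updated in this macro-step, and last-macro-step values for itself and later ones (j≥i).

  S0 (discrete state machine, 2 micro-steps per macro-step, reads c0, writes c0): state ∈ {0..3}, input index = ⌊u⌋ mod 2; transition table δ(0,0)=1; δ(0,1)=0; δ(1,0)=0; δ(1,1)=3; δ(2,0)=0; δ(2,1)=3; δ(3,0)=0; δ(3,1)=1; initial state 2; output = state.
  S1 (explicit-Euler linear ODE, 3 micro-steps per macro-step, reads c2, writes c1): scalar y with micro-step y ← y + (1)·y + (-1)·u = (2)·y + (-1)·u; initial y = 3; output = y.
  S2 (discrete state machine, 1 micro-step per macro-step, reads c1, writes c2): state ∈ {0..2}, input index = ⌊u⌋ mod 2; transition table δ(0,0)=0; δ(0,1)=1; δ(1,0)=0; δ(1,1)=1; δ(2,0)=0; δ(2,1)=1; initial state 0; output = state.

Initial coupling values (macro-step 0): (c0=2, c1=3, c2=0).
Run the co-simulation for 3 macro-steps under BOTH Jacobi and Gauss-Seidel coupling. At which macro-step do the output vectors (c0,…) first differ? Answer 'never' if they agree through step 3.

first divergence at macro-step: 1

[Jacobi] macro 1: S0 reads c0=2 → after 2×micro: 1; S1 reads c2=0 → after 3×micro: 24; S2 reads c1=3 → after 1×micro: 1 ⇒ (c0=1, c1=24, c2=1)
[Jacobi] macro 2: S0 reads c0=1 → after 2×micro: 1; S1 reads c2=1 → after 3×micro: 185; S2 reads c1=24 → after 1×micro: 0 ⇒ (c0=1, c1=185, c2=0)
[Jacobi] macro 3: S0 reads c0=1 → after 2×micro: 1; S1 reads c2=0 → after 3×micro: 1480; S2 reads c1=185 → after 1×micro: 1 ⇒ (c0=1, c1=1480, c2=1)
[Gauss-Seidel] macro 1: S0 reads c0=2 → after 2×micro: 1; S1 reads c2=0 → after 3×micro: 24; S2 reads c1=24 → after 1×micro: 0 ⇒ (c0=1, c1=24, c2=0)
[Gauss-Seidel] macro 2: S0 reads c0=1 → after 2×micro: 1; S1 reads c2=0 → after 3×micro: 192; S2 reads c1=192 → after 1×micro: 0 ⇒ (c0=1, c1=192, c2=0)
[Gauss-Seidel] macro 3: S0 reads c0=1 → after 2×micro: 1; S1 reads c2=0 → after 3×micro: 1536; S2 reads c1=1536 → after 1×micro: 0 ⇒ (c0=1, c1=1536, c2=0)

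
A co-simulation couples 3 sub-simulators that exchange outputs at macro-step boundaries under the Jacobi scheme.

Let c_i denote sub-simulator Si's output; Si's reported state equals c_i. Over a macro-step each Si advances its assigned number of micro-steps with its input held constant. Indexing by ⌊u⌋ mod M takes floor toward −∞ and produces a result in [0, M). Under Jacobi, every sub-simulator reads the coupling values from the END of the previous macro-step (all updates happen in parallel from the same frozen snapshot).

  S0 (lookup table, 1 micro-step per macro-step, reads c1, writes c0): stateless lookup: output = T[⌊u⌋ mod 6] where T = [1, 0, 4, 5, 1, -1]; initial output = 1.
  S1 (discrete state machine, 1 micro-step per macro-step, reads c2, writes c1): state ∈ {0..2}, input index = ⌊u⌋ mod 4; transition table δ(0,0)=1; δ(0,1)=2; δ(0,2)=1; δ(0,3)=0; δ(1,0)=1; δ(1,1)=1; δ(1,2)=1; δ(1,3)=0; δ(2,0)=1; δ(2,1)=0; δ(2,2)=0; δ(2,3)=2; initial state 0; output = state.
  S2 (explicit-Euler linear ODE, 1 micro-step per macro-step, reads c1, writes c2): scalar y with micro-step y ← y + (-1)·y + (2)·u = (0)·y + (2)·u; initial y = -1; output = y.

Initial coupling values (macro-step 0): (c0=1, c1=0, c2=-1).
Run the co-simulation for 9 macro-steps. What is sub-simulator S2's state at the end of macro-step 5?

macro 1: S0 reads c1=0 → after 1×micro: 1; S1 reads c2=-1 → after 1×micro: 0; S2 reads c1=0 → after 1×micro: 0 ⇒ (c0=1, c1=0, c2=0)
macro 2: S0 reads c1=0 → after 1×micro: 1; S1 reads c2=0 → after 1×micro: 1; S2 reads c1=0 → after 1×micro: 0 ⇒ (c0=1, c1=1, c2=0)
macro 3: S0 reads c1=1 → after 1×micro: 0; S1 reads c2=0 → after 1×micro: 1; S2 reads c1=1 → after 1×micro: 2 ⇒ (c0=0, c1=1, c2=2)
macro 4: S0 reads c1=1 → after 1×micro: 0; S1 reads c2=2 → after 1×micro: 1; S2 reads c1=1 → after 1×micro: 2 ⇒ (c0=0, c1=1, c2=2)
macro 5: S0 reads c1=1 → after 1×micro: 0; S1 reads c2=2 → after 1×micro: 1; S2 reads c1=1 → after 1×micro: 2 ⇒ (c0=0, c1=1, c2=2)
macro 6: S0 reads c1=1 → after 1×micro: 0; S1 reads c2=2 → after 1×micro: 1; S2 reads c1=1 → after 1×micro: 2 ⇒ (c0=0, c1=1, c2=2)
macro 7: S0 reads c1=1 → after 1×micro: 0; S1 reads c2=2 → after 1×micro: 1; S2 reads c1=1 → after 1×micro: 2 ⇒ (c0=0, c1=1, c2=2)
macro 8: S0 reads c1=1 → after 1×micro: 0; S1 reads c2=2 → after 1×micro: 1; S2 reads c1=1 → after 1×micro: 2 ⇒ (c0=0, c1=1, c2=2)
macro 9: S0 reads c1=1 → after 1×micro: 0; S1 reads c2=2 → after 1×micro: 1; S2 reads c1=1 → after 1×micro: 2 ⇒ (c0=0, c1=1, c2=2)

S2 state at macro-step 5 = 2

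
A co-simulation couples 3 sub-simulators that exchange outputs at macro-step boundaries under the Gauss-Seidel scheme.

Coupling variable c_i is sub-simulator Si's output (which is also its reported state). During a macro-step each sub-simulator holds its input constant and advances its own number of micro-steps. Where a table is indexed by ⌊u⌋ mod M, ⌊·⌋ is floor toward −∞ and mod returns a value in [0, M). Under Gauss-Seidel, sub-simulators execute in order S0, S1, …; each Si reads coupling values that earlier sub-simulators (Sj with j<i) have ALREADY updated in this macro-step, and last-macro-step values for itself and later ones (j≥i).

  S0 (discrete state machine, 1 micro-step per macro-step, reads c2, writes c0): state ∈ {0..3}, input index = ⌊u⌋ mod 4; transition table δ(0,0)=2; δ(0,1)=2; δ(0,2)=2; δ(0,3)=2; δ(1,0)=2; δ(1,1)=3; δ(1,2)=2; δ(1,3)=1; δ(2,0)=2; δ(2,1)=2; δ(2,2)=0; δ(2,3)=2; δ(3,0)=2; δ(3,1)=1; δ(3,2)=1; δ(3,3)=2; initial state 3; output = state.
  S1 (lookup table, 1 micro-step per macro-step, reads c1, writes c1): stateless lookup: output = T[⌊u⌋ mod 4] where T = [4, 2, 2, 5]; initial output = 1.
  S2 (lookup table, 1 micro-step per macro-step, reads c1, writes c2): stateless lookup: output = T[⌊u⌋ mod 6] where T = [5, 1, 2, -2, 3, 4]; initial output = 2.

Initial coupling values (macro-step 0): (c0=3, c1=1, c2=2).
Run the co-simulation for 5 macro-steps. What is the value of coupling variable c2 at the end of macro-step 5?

c2 at macro-step 5 = 2

macro 1: S0 reads c2=2 → after 1×micro: 1; S1 reads c1=1 → after 1×micro: 2; S2 reads c1=2 → after 1×micro: 2 ⇒ (c0=1, c1=2, c2=2)
macro 2: S0 reads c2=2 → after 1×micro: 2; S1 reads c1=2 → after 1×micro: 2; S2 reads c1=2 → after 1×micro: 2 ⇒ (c0=2, c1=2, c2=2)
macro 3: S0 reads c2=2 → after 1×micro: 0; S1 reads c1=2 → after 1×micro: 2; S2 reads c1=2 → after 1×micro: 2 ⇒ (c0=0, c1=2, c2=2)
macro 4: S0 reads c2=2 → after 1×micro: 2; S1 reads c1=2 → after 1×micro: 2; S2 reads c1=2 → after 1×micro: 2 ⇒ (c0=2, c1=2, c2=2)
macro 5: S0 reads c2=2 → after 1×micro: 0; S1 reads c1=2 → after 1×micro: 2; S2 reads c1=2 → after 1×micro: 2 ⇒ (c0=0, c1=2, c2=2)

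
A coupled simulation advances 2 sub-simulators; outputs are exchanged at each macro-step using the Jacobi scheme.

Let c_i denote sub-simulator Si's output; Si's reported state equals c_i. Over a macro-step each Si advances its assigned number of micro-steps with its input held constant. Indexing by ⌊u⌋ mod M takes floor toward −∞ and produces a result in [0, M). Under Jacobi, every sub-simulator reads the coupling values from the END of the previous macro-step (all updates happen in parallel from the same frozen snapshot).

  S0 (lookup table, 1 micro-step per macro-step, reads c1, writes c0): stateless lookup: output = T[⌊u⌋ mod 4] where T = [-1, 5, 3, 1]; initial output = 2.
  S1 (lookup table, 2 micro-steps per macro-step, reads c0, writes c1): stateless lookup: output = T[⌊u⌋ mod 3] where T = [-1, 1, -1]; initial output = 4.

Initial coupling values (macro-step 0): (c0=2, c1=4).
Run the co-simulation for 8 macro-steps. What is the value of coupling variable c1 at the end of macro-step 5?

c1 at macro-step 5 = -1

macro 1: S0 reads c1=4 → after 1×micro: -1; S1 reads c0=2 → after 2×micro: -1 ⇒ (c0=-1, c1=-1)
macro 2: S0 reads c1=-1 → after 1×micro: 1; S1 reads c0=-1 → after 2×micro: -1 ⇒ (c0=1, c1=-1)
macro 3: S0 reads c1=-1 → after 1×micro: 1; S1 reads c0=1 → after 2×micro: 1 ⇒ (c0=1, c1=1)
macro 4: S0 reads c1=1 → after 1×micro: 5; S1 reads c0=1 → after 2×micro: 1 ⇒ (c0=5, c1=1)
macro 5: S0 reads c1=1 → after 1×micro: 5; S1 reads c0=5 → after 2×micro: -1 ⇒ (c0=5, c1=-1)
macro 6: S0 reads c1=-1 → after 1×micro: 1; S1 reads c0=5 → after 2×micro: -1 ⇒ (c0=1, c1=-1)
macro 7: S0 reads c1=-1 → after 1×micro: 1; S1 reads c0=1 → after 2×micro: 1 ⇒ (c0=1, c1=1)
macro 8: S0 reads c1=1 → after 1×micro: 5; S1 reads c0=1 → after 2×micro: 1 ⇒ (c0=5, c1=1)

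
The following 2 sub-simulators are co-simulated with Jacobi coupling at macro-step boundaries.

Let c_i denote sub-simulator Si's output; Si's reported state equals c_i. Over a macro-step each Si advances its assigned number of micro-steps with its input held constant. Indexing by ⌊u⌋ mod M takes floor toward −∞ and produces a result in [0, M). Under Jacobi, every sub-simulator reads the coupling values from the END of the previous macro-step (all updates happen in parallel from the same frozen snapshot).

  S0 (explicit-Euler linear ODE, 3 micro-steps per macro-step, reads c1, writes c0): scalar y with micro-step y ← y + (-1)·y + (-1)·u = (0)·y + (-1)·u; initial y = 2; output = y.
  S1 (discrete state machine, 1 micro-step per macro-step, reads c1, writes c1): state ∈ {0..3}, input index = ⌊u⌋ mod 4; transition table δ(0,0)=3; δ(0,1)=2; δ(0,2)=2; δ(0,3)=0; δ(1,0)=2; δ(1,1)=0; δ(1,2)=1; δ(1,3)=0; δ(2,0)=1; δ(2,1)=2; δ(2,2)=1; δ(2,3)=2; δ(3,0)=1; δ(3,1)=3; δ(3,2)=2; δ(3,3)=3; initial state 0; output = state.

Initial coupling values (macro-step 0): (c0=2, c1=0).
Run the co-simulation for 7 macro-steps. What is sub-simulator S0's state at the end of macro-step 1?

S0 state at macro-step 1 = 0

macro 1: S0 reads c1=0 → after 3×micro: 0; S1 reads c1=0 → after 1×micro: 3 ⇒ (c0=0, c1=3)
macro 2: S0 reads c1=3 → after 3×micro: -3; S1 reads c1=3 → after 1×micro: 3 ⇒ (c0=-3, c1=3)
macro 3: S0 reads c1=3 → after 3×micro: -3; S1 reads c1=3 → after 1×micro: 3 ⇒ (c0=-3, c1=3)
macro 4: S0 reads c1=3 → after 3×micro: -3; S1 reads c1=3 → after 1×micro: 3 ⇒ (c0=-3, c1=3)
macro 5: S0 reads c1=3 → after 3×micro: -3; S1 reads c1=3 → after 1×micro: 3 ⇒ (c0=-3, c1=3)
macro 6: S0 reads c1=3 → after 3×micro: -3; S1 reads c1=3 → after 1×micro: 3 ⇒ (c0=-3, c1=3)
macro 7: S0 reads c1=3 → after 3×micro: -3; S1 reads c1=3 → after 1×micro: 3 ⇒ (c0=-3, c1=3)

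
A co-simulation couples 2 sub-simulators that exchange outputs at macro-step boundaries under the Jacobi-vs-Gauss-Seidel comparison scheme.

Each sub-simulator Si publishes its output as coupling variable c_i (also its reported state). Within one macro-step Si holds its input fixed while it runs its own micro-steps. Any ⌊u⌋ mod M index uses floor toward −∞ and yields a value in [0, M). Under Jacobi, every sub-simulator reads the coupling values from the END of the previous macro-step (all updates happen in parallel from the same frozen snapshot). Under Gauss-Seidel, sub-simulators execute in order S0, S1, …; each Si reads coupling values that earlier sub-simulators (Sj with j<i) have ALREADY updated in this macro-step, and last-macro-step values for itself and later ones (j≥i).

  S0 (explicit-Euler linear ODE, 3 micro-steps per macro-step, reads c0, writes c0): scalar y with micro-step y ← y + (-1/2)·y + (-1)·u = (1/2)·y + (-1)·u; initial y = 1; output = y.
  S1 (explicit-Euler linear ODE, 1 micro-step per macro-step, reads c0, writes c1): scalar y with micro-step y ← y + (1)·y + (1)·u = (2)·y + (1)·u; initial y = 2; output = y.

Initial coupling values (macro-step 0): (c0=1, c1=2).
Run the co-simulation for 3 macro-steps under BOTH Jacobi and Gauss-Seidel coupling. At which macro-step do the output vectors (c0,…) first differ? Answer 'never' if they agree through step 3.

[Jacobi] macro 1: S0 reads c0=1 → after 3×micro: -13/8; S1 reads c0=1 → after 1×micro: 5 ⇒ (c0=-13/8, c1=5)
[Jacobi] macro 2: S0 reads c0=-13/8 → after 3×micro: 169/64; S1 reads c0=-13/8 → after 1×micro: 67/8 ⇒ (c0=169/64, c1=67/8)
[Jacobi] macro 3: S0 reads c0=169/64 → after 3×micro: -2197/512; S1 reads c0=169/64 → after 1×micro: 1241/64 ⇒ (c0=-2197/512, c1=1241/64)
[Gauss-Seidel] macro 1: S0 reads c0=1 → after 3×micro: -13/8; S1 reads c0=-13/8 → after 1×micro: 19/8 ⇒ (c0=-13/8, c1=19/8)
[Gauss-Seidel] macro 2: S0 reads c0=-13/8 → after 3×micro: 169/64; S1 reads c0=169/64 → after 1×micro: 473/64 ⇒ (c0=169/64, c1=473/64)
[Gauss-Seidel] macro 3: S0 reads c0=169/64 → after 3×micro: -2197/512; S1 reads c0=-2197/512 → after 1×micro: 5371/512 ⇒ (c0=-2197/512, c1=5371/512)

first divergence at macro-step: 1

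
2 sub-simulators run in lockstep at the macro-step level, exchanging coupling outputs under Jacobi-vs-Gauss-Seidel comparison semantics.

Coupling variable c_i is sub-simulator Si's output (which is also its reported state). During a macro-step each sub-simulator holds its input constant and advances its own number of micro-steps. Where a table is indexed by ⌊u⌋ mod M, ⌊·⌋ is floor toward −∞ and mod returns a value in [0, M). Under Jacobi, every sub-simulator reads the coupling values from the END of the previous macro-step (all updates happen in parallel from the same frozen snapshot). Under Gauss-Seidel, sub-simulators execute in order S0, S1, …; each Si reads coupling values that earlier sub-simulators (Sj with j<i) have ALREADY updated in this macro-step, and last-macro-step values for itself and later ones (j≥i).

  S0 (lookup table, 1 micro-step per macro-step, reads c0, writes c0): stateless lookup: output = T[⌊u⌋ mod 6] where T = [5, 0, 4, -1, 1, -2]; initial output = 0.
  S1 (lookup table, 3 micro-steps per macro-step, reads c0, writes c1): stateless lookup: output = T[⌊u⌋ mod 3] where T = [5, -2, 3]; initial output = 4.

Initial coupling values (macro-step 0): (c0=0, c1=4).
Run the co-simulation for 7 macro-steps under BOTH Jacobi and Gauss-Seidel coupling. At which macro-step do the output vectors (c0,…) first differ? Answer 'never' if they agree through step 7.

[Jacobi] macro 1: S0 reads c0=0 → after 1×micro: 5; S1 reads c0=0 → after 3×micro: 5 ⇒ (c0=5, c1=5)
[Jacobi] macro 2: S0 reads c0=5 → after 1×micro: -2; S1 reads c0=5 → after 3×micro: 3 ⇒ (c0=-2, c1=3)
[Jacobi] macro 3: S0 reads c0=-2 → after 1×micro: 1; S1 reads c0=-2 → after 3×micro: -2 ⇒ (c0=1, c1=-2)
[Jacobi] macro 4: S0 reads c0=1 → after 1×micro: 0; S1 reads c0=1 → after 3×micro: -2 ⇒ (c0=0, c1=-2)
[Jacobi] macro 5: S0 reads c0=0 → after 1×micro: 5; S1 reads c0=0 → after 3×micro: 5 ⇒ (c0=5, c1=5)
[Jacobi] macro 6: S0 reads c0=5 → after 1×micro: -2; S1 reads c0=5 → after 3×micro: 3 ⇒ (c0=-2, c1=3)
[Jacobi] macro 7: S0 reads c0=-2 → after 1×micro: 1; S1 reads c0=-2 → after 3×micro: -2 ⇒ (c0=1, c1=-2)
[Gauss-Seidel] macro 1: S0 reads c0=0 → after 1×micro: 5; S1 reads c0=5 → after 3×micro: 3 ⇒ (c0=5, c1=3)
[Gauss-Seidel] macro 2: S0 reads c0=5 → after 1×micro: -2; S1 reads c0=-2 → after 3×micro: -2 ⇒ (c0=-2, c1=-2)
[Gauss-Seidel] macro 3: S0 reads c0=-2 → after 1×micro: 1; S1 reads c0=1 → after 3×micro: -2 ⇒ (c0=1, c1=-2)
[Gauss-Seidel] macro 4: S0 reads c0=1 → after 1×micro: 0; S1 reads c0=0 → after 3×micro: 5 ⇒ (c0=0, c1=5)
[Gauss-Seidel] macro 5: S0 reads c0=0 → after 1×micro: 5; S1 reads c0=5 → after 3×micro: 3 ⇒ (c0=5, c1=3)
[Gauss-Seidel] macro 6: S0 reads c0=5 → after 1×micro: -2; S1 reads c0=-2 → after 3×micro: -2 ⇒ (c0=-2, c1=-2)
[Gauss-Seidel] macro 7: S0 reads c0=-2 → after 1×micro: 1; S1 reads c0=1 → after 3×micro: -2 ⇒ (c0=1, c1=-2)

first divergence at macro-step: 1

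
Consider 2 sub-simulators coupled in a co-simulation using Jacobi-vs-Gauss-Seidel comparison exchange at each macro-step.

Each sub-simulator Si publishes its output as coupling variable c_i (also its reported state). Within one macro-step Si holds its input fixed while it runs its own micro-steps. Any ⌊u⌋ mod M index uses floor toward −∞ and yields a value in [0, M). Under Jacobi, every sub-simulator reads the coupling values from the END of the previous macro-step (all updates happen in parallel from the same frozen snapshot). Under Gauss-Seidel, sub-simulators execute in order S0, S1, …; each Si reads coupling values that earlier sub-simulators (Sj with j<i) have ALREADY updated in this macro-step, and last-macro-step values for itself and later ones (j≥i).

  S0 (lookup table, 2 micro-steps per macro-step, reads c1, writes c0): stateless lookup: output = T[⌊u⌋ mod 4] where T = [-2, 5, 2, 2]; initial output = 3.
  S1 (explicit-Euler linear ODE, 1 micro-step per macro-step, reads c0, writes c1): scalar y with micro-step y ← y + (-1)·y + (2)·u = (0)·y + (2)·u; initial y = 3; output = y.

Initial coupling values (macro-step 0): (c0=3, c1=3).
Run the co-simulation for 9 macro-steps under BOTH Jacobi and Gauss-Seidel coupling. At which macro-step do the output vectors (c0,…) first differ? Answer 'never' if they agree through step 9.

first divergence at macro-step: 1

[Jacobi] macro 1: S0 reads c1=3 → after 2×micro: 2; S1 reads c0=3 → after 1×micro: 6 ⇒ (c0=2, c1=6)
[Jacobi] macro 2: S0 reads c1=6 → after 2×micro: 2; S1 reads c0=2 → after 1×micro: 4 ⇒ (c0=2, c1=4)
[Jacobi] macro 3: S0 reads c1=4 → after 2×micro: -2; S1 reads c0=2 → after 1×micro: 4 ⇒ (c0=-2, c1=4)
[Jacobi] macro 4: S0 reads c1=4 → after 2×micro: -2; S1 reads c0=-2 → after 1×micro: -4 ⇒ (c0=-2, c1=-4)
[Jacobi] macro 5: S0 reads c1=-4 → after 2×micro: -2; S1 reads c0=-2 → after 1×micro: -4 ⇒ (c0=-2, c1=-4)
[Jacobi] macro 6: S0 reads c1=-4 → after 2×micro: -2; S1 reads c0=-2 → after 1×micro: -4 ⇒ (c0=-2, c1=-4)
[Jacobi] macro 7: S0 reads c1=-4 → after 2×micro: -2; S1 reads c0=-2 → after 1×micro: -4 ⇒ (c0=-2, c1=-4)
[Jacobi] macro 8: S0 reads c1=-4 → after 2×micro: -2; S1 reads c0=-2 → after 1×micro: -4 ⇒ (c0=-2, c1=-4)
[Jacobi] macro 9: S0 reads c1=-4 → after 2×micro: -2; S1 reads c0=-2 → after 1×micro: -4 ⇒ (c0=-2, c1=-4)
[Gauss-Seidel] macro 1: S0 reads c1=3 → after 2×micro: 2; S1 reads c0=2 → after 1×micro: 4 ⇒ (c0=2, c1=4)
[Gauss-Seidel] macro 2: S0 reads c1=4 → after 2×micro: -2; S1 reads c0=-2 → after 1×micro: -4 ⇒ (c0=-2, c1=-4)
[Gauss-Seidel] macro 3: S0 reads c1=-4 → after 2×micro: -2; S1 reads c0=-2 → after 1×micro: -4 ⇒ (c0=-2, c1=-4)
[Gauss-Seidel] macro 4: S0 reads c1=-4 → after 2×micro: -2; S1 reads c0=-2 → after 1×micro: -4 ⇒ (c0=-2, c1=-4)
[Gauss-Seidel] macro 5: S0 reads c1=-4 → after 2×micro: -2; S1 reads c0=-2 → after 1×micro: -4 ⇒ (c0=-2, c1=-4)
[Gauss-Seidel] macro 6: S0 reads c1=-4 → after 2×micro: -2; S1 reads c0=-2 → after 1×micro: -4 ⇒ (c0=-2, c1=-4)
[Gauss-Seidel] macro 7: S0 reads c1=-4 → after 2×micro: -2; S1 reads c0=-2 → after 1×micro: -4 ⇒ (c0=-2, c1=-4)
[Gauss-Seidel] macro 8: S0 reads c1=-4 → after 2×micro: -2; S1 reads c0=-2 → after 1×micro: -4 ⇒ (c0=-2, c1=-4)
[Gauss-Seidel] macro 9: S0 reads c1=-4 → after 2×micro: -2; S1 reads c0=-2 → after 1×micro: -4 ⇒ (c0=-2, c1=-4)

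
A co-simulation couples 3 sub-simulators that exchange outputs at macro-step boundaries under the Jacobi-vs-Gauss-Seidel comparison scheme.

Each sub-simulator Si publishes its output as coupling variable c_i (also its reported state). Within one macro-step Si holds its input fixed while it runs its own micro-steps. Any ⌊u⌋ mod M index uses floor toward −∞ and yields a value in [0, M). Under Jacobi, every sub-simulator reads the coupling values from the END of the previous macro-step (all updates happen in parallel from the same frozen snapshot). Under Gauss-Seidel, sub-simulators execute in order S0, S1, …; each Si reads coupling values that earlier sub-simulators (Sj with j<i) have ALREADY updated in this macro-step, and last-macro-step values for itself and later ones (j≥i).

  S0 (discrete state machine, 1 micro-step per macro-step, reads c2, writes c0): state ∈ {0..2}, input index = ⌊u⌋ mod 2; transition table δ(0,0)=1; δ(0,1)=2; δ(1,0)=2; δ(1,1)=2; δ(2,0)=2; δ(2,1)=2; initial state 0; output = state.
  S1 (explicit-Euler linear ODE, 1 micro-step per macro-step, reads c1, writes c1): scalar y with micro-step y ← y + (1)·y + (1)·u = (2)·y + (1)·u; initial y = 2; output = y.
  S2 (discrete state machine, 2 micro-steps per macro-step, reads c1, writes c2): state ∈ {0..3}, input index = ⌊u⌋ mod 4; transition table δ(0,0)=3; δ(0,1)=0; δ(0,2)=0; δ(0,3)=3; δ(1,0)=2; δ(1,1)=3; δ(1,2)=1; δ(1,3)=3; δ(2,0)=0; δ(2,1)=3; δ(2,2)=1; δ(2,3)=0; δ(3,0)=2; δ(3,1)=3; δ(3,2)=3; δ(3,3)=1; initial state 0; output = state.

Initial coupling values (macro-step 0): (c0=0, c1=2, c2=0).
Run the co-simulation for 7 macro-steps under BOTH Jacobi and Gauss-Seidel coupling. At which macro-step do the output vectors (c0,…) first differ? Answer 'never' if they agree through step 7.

first divergence at macro-step: never

[Jacobi] macro 1: S0 reads c2=0 → after 1×micro: 1; S1 reads c1=2 → after 1×micro: 6; S2 reads c1=2 → after 2×micro: 0 ⇒ (c0=1, c1=6, c2=0)
[Jacobi] macro 2: S0 reads c2=0 → after 1×micro: 2; S1 reads c1=6 → after 1×micro: 18; S2 reads c1=6 → after 2×micro: 0 ⇒ (c0=2, c1=18, c2=0)
[Jacobi] macro 3: S0 reads c2=0 → after 1×micro: 2; S1 reads c1=18 → after 1×micro: 54; S2 reads c1=18 → after 2×micro: 0 ⇒ (c0=2, c1=54, c2=0)
[Jacobi] macro 4: S0 reads c2=0 → after 1×micro: 2; S1 reads c1=54 → after 1×micro: 162; S2 reads c1=54 → after 2×micro: 0 ⇒ (c0=2, c1=162, c2=0)
[Jacobi] macro 5: S0 reads c2=0 → after 1×micro: 2; S1 reads c1=162 → after 1×micro: 486; S2 reads c1=162 → after 2×micro: 0 ⇒ (c0=2, c1=486, c2=0)
[Jacobi] macro 6: S0 reads c2=0 → after 1×micro: 2; S1 reads c1=486 → after 1×micro: 1458; S2 reads c1=486 → after 2×micro: 0 ⇒ (c0=2, c1=1458, c2=0)
[Jacobi] macro 7: S0 reads c2=0 → after 1×micro: 2; S1 reads c1=1458 → after 1×micro: 4374; S2 reads c1=1458 → after 2×micro: 0 ⇒ (c0=2, c1=4374, c2=0)
[Gauss-Seidel] macro 1: S0 reads c2=0 → after 1×micro: 1; S1 reads c1=2 → after 1×micro: 6; S2 reads c1=6 → after 2×micro: 0 ⇒ (c0=1, c1=6, c2=0)
[Gauss-Seidel] macro 2: S0 reads c2=0 → after 1×micro: 2; S1 reads c1=6 → after 1×micro: 18; S2 reads c1=18 → after 2×micro: 0 ⇒ (c0=2, c1=18, c2=0)
[Gauss-Seidel] macro 3: S0 reads c2=0 → after 1×micro: 2; S1 reads c1=18 → after 1×micro: 54; S2 reads c1=54 → after 2×micro: 0 ⇒ (c0=2, c1=54, c2=0)
[Gauss-Seidel] macro 4: S0 reads c2=0 → after 1×micro: 2; S1 reads c1=54 → after 1×micro: 162; S2 reads c1=162 → after 2×micro: 0 ⇒ (c0=2, c1=162, c2=0)
[Gauss-Seidel] macro 5: S0 reads c2=0 → after 1×micro: 2; S1 reads c1=162 → after 1×micro: 486; S2 reads c1=486 → after 2×micro: 0 ⇒ (c0=2, c1=486, c2=0)
[Gauss-Seidel] macro 6: S0 reads c2=0 → after 1×micro: 2; S1 reads c1=486 → after 1×micro: 1458; S2 reads c1=1458 → after 2×micro: 0 ⇒ (c0=2, c1=1458, c2=0)
[Gauss-Seidel] macro 7: S0 reads c2=0 → after 1×micro: 2; S1 reads c1=1458 → after 1×micro: 4374; S2 reads c1=4374 → after 2×micro: 0 ⇒ (c0=2, c1=4374, c2=0)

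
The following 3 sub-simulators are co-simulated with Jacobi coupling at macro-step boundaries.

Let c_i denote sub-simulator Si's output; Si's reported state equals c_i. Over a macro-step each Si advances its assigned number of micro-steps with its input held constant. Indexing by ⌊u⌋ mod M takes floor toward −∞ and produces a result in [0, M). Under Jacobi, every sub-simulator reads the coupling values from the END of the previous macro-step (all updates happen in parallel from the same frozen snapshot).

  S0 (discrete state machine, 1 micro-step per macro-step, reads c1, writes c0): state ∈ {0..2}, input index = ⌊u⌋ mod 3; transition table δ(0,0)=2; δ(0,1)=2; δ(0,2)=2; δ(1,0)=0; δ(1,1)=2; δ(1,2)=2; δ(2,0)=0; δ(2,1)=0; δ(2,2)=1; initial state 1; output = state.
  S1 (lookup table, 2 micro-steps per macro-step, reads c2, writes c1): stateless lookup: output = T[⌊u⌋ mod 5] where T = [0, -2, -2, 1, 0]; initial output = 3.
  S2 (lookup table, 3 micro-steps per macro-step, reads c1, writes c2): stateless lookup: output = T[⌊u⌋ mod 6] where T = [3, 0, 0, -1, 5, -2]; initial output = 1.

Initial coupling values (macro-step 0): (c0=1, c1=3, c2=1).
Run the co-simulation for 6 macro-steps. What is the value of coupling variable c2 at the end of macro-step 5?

c2 at macro-step 5 = 0

macro 1: S0 reads c1=3 → after 1×micro: 0; S1 reads c2=1 → after 2×micro: -2; S2 reads c1=3 → after 3×micro: -1 ⇒ (c0=0, c1=-2, c2=-1)
macro 2: S0 reads c1=-2 → after 1×micro: 2; S1 reads c2=-1 → after 2×micro: 0; S2 reads c1=-2 → after 3×micro: 5 ⇒ (c0=2, c1=0, c2=5)
macro 3: S0 reads c1=0 → after 1×micro: 0; S1 reads c2=5 → after 2×micro: 0; S2 reads c1=0 → after 3×micro: 3 ⇒ (c0=0, c1=0, c2=3)
macro 4: S0 reads c1=0 → after 1×micro: 2; S1 reads c2=3 → after 2×micro: 1; S2 reads c1=0 → after 3×micro: 3 ⇒ (c0=2, c1=1, c2=3)
macro 5: S0 reads c1=1 → after 1×micro: 0; S1 reads c2=3 → after 2×micro: 1; S2 reads c1=1 → after 3×micro: 0 ⇒ (c0=0, c1=1, c2=0)
macro 6: S0 reads c1=1 → after 1×micro: 2; S1 reads c2=0 → after 2×micro: 0; S2 reads c1=1 → after 3×micro: 0 ⇒ (c0=2, c1=0, c2=0)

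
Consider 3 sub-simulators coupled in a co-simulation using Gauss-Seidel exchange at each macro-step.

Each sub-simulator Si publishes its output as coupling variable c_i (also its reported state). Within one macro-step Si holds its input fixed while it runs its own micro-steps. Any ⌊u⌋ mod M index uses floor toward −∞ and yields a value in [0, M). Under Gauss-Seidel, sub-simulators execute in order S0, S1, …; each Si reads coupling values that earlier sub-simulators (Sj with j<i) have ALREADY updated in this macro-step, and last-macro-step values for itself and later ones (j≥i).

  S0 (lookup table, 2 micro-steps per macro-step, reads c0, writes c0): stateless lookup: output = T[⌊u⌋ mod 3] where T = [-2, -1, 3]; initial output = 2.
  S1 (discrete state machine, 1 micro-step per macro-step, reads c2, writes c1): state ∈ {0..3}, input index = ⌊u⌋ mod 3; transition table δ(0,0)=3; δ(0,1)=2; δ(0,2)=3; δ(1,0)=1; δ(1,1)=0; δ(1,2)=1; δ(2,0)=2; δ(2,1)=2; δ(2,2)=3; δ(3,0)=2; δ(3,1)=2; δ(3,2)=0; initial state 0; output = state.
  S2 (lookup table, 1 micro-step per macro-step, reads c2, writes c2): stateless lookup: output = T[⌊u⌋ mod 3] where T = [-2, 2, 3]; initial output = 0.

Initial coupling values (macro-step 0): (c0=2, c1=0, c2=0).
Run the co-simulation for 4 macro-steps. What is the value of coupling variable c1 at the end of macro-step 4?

c1 at macro-step 4 = 2

macro 1: S0 reads c0=2 → after 2×micro: 3; S1 reads c2=0 → after 1×micro: 3; S2 reads c2=0 → after 1×micro: -2 ⇒ (c0=3, c1=3, c2=-2)
macro 2: S0 reads c0=3 → after 2×micro: -2; S1 reads c2=-2 → after 1×micro: 2; S2 reads c2=-2 → after 1×micro: 2 ⇒ (c0=-2, c1=2, c2=2)
macro 3: S0 reads c0=-2 → after 2×micro: -1; S1 reads c2=2 → after 1×micro: 3; S2 reads c2=2 → after 1×micro: 3 ⇒ (c0=-1, c1=3, c2=3)
macro 4: S0 reads c0=-1 → after 2×micro: 3; S1 reads c2=3 → after 1×micro: 2; S2 reads c2=3 → after 1×micro: -2 ⇒ (c0=3, c1=2, c2=-2)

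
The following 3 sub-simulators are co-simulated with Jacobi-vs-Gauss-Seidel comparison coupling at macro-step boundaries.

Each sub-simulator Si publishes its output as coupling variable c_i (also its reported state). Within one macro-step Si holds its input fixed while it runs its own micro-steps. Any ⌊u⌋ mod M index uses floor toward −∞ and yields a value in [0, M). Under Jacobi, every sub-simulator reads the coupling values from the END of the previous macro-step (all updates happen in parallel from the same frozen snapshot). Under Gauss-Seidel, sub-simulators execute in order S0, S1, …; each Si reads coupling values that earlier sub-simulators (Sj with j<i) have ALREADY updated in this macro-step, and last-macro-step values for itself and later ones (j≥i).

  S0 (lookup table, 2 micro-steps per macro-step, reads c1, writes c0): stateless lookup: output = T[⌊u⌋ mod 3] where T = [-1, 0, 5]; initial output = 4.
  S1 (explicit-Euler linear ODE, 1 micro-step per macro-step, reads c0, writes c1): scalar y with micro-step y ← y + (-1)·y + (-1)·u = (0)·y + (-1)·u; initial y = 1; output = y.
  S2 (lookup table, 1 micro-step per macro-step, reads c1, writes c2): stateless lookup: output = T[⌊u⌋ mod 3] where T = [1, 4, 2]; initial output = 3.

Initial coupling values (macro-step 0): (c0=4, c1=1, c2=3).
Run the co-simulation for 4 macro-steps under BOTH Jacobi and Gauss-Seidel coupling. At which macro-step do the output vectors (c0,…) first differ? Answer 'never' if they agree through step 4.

[Jacobi] macro 1: S0 reads c1=1 → after 2×micro: 0; S1 reads c0=4 → after 1×micro: -4; S2 reads c1=1 → after 1×micro: 4 ⇒ (c0=0, c1=-4, c2=4)
[Jacobi] macro 2: S0 reads c1=-4 → after 2×micro: 5; S1 reads c0=0 → after 1×micro: 0; S2 reads c1=-4 → after 1×micro: 2 ⇒ (c0=5, c1=0, c2=2)
[Jacobi] macro 3: S0 reads c1=0 → after 2×micro: -1; S1 reads c0=5 → after 1×micro: -5; S2 reads c1=0 → after 1×micro: 1 ⇒ (c0=-1, c1=-5, c2=1)
[Jacobi] macro 4: S0 reads c1=-5 → after 2×micro: 0; S1 reads c0=-1 → after 1×micro: 1; S2 reads c1=-5 → after 1×micro: 4 ⇒ (c0=0, c1=1, c2=4)
[Gauss-Seidel] macro 1: S0 reads c1=1 → after 2×micro: 0; S1 reads c0=0 → after 1×micro: 0; S2 reads c1=0 → after 1×micro: 1 ⇒ (c0=0, c1=0, c2=1)
[Gauss-Seidel] macro 2: S0 reads c1=0 → after 2×micro: -1; S1 reads c0=-1 → after 1×micro: 1; S2 reads c1=1 → after 1×micro: 4 ⇒ (c0=-1, c1=1, c2=4)
[Gauss-Seidel] macro 3: S0 reads c1=1 → after 2×micro: 0; S1 reads c0=0 → after 1×micro: 0; S2 reads c1=0 → after 1×micro: 1 ⇒ (c0=0, c1=0, c2=1)
[Gauss-Seidel] macro 4: S0 reads c1=0 → after 2×micro: -1; S1 reads c0=-1 → after 1×micro: 1; S2 reads c1=1 → after 1×micro: 4 ⇒ (c0=-1, c1=1, c2=4)

first divergence at macro-step: 1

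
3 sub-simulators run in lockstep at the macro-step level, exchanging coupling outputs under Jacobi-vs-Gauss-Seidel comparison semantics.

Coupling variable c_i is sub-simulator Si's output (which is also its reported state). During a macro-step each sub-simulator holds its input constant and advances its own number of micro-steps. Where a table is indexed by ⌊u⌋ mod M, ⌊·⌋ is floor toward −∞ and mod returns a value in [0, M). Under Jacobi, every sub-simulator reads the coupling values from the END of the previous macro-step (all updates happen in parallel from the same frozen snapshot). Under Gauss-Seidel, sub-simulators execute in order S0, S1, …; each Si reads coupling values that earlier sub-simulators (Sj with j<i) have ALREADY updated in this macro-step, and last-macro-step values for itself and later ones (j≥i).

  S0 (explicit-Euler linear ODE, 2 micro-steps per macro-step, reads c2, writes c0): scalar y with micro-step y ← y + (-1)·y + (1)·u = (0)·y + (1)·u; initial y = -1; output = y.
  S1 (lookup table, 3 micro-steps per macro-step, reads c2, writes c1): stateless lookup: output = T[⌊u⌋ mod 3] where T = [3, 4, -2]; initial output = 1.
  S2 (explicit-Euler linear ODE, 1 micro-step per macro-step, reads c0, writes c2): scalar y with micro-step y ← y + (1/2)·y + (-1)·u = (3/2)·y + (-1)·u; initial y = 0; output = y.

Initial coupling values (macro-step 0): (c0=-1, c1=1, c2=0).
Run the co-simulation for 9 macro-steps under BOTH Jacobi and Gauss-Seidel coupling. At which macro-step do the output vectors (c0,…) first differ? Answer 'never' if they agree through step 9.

[Jacobi] macro 1: S0 reads c2=0 → after 2×micro: 0; S1 reads c2=0 → after 3×micro: 3; S2 reads c0=-1 → after 1×micro: 1 ⇒ (c0=0, c1=3, c2=1)
[Jacobi] macro 2: S0 reads c2=1 → after 2×micro: 1; S1 reads c2=1 → after 3×micro: 4; S2 reads c0=0 → after 1×micro: 3/2 ⇒ (c0=1, c1=4, c2=3/2)
[Jacobi] macro 3: S0 reads c2=3/2 → after 2×micro: 3/2; S1 reads c2=3/2 → after 3×micro: 4; S2 reads c0=1 → after 1×micro: 5/4 ⇒ (c0=3/2, c1=4, c2=5/4)
[Jacobi] macro 4: S0 reads c2=5/4 → after 2×micro: 5/4; S1 reads c2=5/4 → after 3×micro: 4; S2 reads c0=3/2 → after 1×micro: 3/8 ⇒ (c0=5/4, c1=4, c2=3/8)
[Jacobi] macro 5: S0 reads c2=3/8 → after 2×micro: 3/8; S1 reads c2=3/8 → after 3×micro: 3; S2 reads c0=5/4 → after 1×micro: -11/16 ⇒ (c0=3/8, c1=3, c2=-11/16)
[Jacobi] macro 6: S0 reads c2=-11/16 → after 2×micro: -11/16; S1 reads c2=-11/16 → after 3×micro: -2; S2 reads c0=3/8 → after 1×micro: -45/32 ⇒ (c0=-11/16, c1=-2, c2=-45/32)
[Jacobi] macro 7: S0 reads c2=-45/32 → after 2×micro: -45/32; S1 reads c2=-45/32 → after 3×micro: 4; S2 reads c0=-11/16 → after 1×micro: -91/64 ⇒ (c0=-45/32, c1=4, c2=-91/64)
[Jacobi] macro 8: S0 reads c2=-91/64 → after 2×micro: -91/64; S1 reads c2=-91/64 → after 3×micro: 4; S2 reads c0=-45/32 → after 1×micro: -93/128 ⇒ (c0=-91/64, c1=4, c2=-93/128)
[Jacobi] macro 9: S0 reads c2=-93/128 → after 2×micro: -93/128; S1 reads c2=-93/128 → after 3×micro: -2; S2 reads c0=-91/64 → after 1×micro: 85/256 ⇒ (c0=-93/128, c1=-2, c2=85/256)
[Gauss-Seidel] macro 1: S0 reads c2=0 → after 2×micro: 0; S1 reads c2=0 → after 3×micro: 3; S2 reads c0=0 → after 1×micro: 0 ⇒ (c0=0, c1=3, c2=0)
[Gauss-Seidel] macro 2: S0 reads c2=0 → after 2×micro: 0; S1 reads c2=0 → after 3×micro: 3; S2 reads c0=0 → after 1×micro: 0 ⇒ (c0=0, c1=3, c2=0)
[Gauss-Seidel] macro 3: S0 reads c2=0 → after 2×micro: 0; S1 reads c2=0 → after 3×micro: 3; S2 reads c0=0 → after 1×micro: 0 ⇒ (c0=0, c1=3, c2=0)
[Gauss-Seidel] macro 4: S0 reads c2=0 → after 2×micro: 0; S1 reads c2=0 → after 3×micro: 3; S2 reads c0=0 → after 1×micro: 0 ⇒ (c0=0, c1=3, c2=0)
[Gauss-Seidel] macro 5: S0 reads c2=0 → after 2×micro: 0; S1 reads c2=0 → after 3×micro: 3; S2 reads c0=0 → after 1×micro: 0 ⇒ (c0=0, c1=3, c2=0)
[Gauss-Seidel] macro 6: S0 reads c2=0 → after 2×micro: 0; S1 reads c2=0 → after 3×micro: 3; S2 reads c0=0 → after 1×micro: 0 ⇒ (c0=0, c1=3, c2=0)
[Gauss-Seidel] macro 7: S0 reads c2=0 → after 2×micro: 0; S1 reads c2=0 → after 3×micro: 3; S2 reads c0=0 → after 1×micro: 0 ⇒ (c0=0, c1=3, c2=0)
[Gauss-Seidel] macro 8: S0 reads c2=0 → after 2×micro: 0; S1 reads c2=0 → after 3×micro: 3; S2 reads c0=0 → after 1×micro: 0 ⇒ (c0=0, c1=3, c2=0)
[Gauss-Seidel] macro 9: S0 reads c2=0 → after 2×micro: 0; S1 reads c2=0 → after 3×micro: 3; S2 reads c0=0 → after 1×micro: 0 ⇒ (c0=0, c1=3, c2=0)

first divergence at macro-step: 1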